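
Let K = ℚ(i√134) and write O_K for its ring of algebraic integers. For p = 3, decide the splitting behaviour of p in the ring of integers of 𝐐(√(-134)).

3 splits in O_K

d = -134 ≡ 2 (mod 4), so O_K = ℤ[√-134] and disc(K) = 4d = -536.
3 ∤ -536, so 3 is unramified.
Legendre symbol by Euler's criterion: (-134/3) ≡ (-134)^1 ≡ 1 (mod 3), i.e. (-134/3) = 1.
d is a quadratic residue mod p, hence 3 splits in O_K.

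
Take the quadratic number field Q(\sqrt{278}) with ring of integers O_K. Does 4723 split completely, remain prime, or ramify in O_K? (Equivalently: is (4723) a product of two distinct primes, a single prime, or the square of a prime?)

Since 278 ≢ 1 mod 4, the ring of integers is ℤ[√278] with discriminant 4·278 = 1112.
Since gcd(4723, 1112) = 1 the prime 4723 does not ramify.
Compute (278/4723) via Euler: 278^((4723-1)/2) mod 4723 = 1, so (278/4723) = 1.
(278/4723) = 1, so 4723 splits.

4723 splits in O_K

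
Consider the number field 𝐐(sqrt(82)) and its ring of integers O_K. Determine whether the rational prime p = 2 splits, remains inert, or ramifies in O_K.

Since 82 ≢ 1 mod 4, the ring of integers is ℤ[√82] with discriminant 4·82 = 328.
Ramification test: 2 | 328. The prime 2 ramifies in K.

ramified — (2) = 𝔭²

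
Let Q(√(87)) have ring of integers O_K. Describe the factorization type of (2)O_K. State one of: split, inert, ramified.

Since 87 ≢ 1 mod 4, the ring of integers is ℤ[√87] with discriminant 4·87 = 348.
2 divides disc(K) = 348, so 2 ramifies.

p ramifies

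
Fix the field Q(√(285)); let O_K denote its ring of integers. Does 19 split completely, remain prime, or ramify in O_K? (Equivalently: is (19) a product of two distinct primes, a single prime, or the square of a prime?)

285 mod 4 = 1, hence disc K = 285 and O_K = ℤ[(1+√285)/2].
disc(K) = 285 = 19·15, so p = 19 is ramified.

19 is ramified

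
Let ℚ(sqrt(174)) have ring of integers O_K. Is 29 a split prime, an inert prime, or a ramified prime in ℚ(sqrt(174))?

174 mod 4 = 2, hence disc K = 4·174 = 696 and O_K = ℤ[√174].
Ramification test: 29 | 696. The prime 29 ramifies in K.

p ramifies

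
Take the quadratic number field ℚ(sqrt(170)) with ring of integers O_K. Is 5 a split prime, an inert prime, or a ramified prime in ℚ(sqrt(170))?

d = 170 ≡ 2 (mod 4), so O_K = ℤ[√170] and disc(K) = 4d = 680.
disc(K) = 680 = 5·136, so p = 5 is ramified.

5 is ramified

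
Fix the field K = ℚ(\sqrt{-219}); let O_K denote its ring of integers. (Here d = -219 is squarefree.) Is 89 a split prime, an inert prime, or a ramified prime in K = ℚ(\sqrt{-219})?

d = -219 ≡ 1 (mod 4), so O_K = ℤ[(1+√-219)/2] and disc(K) = d = -219.
disc(K) = -219 is not divisible by 89; 89 is unramified.
Legendre symbol by Euler's criterion: (-219/89) ≡ (-219)^44 ≡ 88 (mod 89), i.e. (-219/89) = -1.
d is a non-residue mod p, hence 89 remains inert in O_K.

p is inert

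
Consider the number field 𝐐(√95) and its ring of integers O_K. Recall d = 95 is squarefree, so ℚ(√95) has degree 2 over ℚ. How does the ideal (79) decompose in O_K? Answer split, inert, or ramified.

79 splits in O_K

Since 95 ≢ 1 mod 4, the ring of integers is ℤ[√95] with discriminant 4·95 = 380.
Since gcd(79, 380) = 1 the prime 79 does not ramify.
(95/79) = 16^39 mod 79 = 1, giving Legendre symbol 1.
(95/79) = 1, so 79 splits.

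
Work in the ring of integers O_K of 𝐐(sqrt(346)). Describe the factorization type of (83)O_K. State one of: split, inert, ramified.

inert — (83) stays prime in O_K

d = 346 ≡ 2 (mod 4), so O_K = ℤ[√346] and disc(K) = 4d = 1384.
83 ∤ 1384, so 83 is unramified.
Euler's criterion: 346^41 mod 83 = 82. Thus (346|83) = -1.
Legendre symbol -1 ⇒ 83 is inert.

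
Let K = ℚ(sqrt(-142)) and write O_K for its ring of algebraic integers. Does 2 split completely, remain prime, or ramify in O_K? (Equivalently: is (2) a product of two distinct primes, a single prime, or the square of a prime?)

ramified — (2) = 𝔭²

-142 mod 4 = 2, hence disc K = 4·(-142) = -568 and O_K = ℤ[√-142].
disc(K) = -568 = 2·(-284), so p = 2 is ramified.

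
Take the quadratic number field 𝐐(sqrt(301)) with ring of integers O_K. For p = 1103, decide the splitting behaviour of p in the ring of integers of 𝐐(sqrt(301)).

Since 301 ≡ 1 mod 4, the ring of integers is ℤ[(1+√301)/2] with discriminant 301.
Since gcd(1103, 301) = 1 the prime 1103 does not ramify.
Legendre symbol by Euler's criterion: (301/1103) ≡ 301^551 ≡ 1102 (mod 1103), i.e. (301/1103) = -1.
Legendre symbol -1 ⇒ 1103 is inert.

inert — (1103) stays prime in O_K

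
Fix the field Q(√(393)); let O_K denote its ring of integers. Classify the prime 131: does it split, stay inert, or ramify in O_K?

d = 393 ≡ 1 (mod 4), so O_K = ℤ[(1+√393)/2] and disc(K) = d = 393.
131 divides disc(K) = 393, so 131 ramifies.

131 is ramified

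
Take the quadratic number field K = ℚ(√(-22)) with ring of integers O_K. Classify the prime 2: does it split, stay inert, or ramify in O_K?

Since -22 ≢ 1 mod 4, the ring of integers is ℤ[√-22] with discriminant 4·(-22) = -88.
disc(K) = -88 = 2·(-44), so p = 2 is ramified.

2 is ramified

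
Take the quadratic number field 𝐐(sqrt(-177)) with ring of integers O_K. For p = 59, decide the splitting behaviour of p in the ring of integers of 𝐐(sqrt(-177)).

ramified

Since -177 ≢ 1 mod 4, the ring of integers is ℤ[√-177] with discriminant 4·(-177) = -708.
59 divides disc(K) = -708, so 59 ramifies.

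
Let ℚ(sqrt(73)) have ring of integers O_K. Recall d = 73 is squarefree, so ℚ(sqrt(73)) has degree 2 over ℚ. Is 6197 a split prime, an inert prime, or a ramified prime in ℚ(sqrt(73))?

73 mod 4 = 1, hence disc K = 73 and O_K = ℤ[(1+√73)/2].
Since gcd(6197, 73) = 1 the prime 6197 does not ramify.
Legendre symbol by Euler's criterion: (73/6197) ≡ 73^3098 ≡ 1 (mod 6197), i.e. (73/6197) = 1.
(73/6197) = 1, so 6197 splits.

splits completely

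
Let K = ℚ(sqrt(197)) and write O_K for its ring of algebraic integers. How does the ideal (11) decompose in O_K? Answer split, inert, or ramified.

d = 197 ≡ 1 (mod 4), so O_K = ℤ[(1+√197)/2] and disc(K) = d = 197.
11 ∤ 197, so 11 is unramified.
Legendre symbol by Euler's criterion: (197/11) ≡ 197^5 ≡ 10 (mod 11), i.e. (197/11) = -1.
d is a non-residue mod p, hence 11 remains inert in O_K.

11 remains inert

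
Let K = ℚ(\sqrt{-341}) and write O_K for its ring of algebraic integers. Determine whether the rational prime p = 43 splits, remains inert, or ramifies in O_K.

Since -341 ≢ 1 mod 4, the ring of integers is ℤ[√-341] with discriminant 4·(-341) = -1364.
43 ∤ -1364, so 43 is unramified.
Legendre symbol by Euler's criterion: (-341/43) ≡ (-341)^21 ≡ 42 (mod 43), i.e. (-341/43) = -1.
(-341/43) = -1, so 43 is inert.

43 remains inert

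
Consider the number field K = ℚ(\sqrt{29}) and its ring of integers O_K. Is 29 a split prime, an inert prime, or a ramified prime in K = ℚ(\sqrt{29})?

ramified — (29) = 𝔭²

Since 29 ≡ 1 mod 4, the ring of integers is ℤ[(1+√29)/2] with discriminant 29.
Ramification test: 29 | 29. The prime 29 ramifies in K.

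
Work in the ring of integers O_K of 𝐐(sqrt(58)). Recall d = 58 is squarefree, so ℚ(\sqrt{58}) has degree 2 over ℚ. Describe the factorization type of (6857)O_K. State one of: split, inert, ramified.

58 mod 4 = 2, hence disc K = 4·58 = 232 and O_K = ℤ[√58].
disc(K) = 232 is not divisible by 6857; 6857 is unramified.
Euler's criterion: 58^3428 mod 6857 = 1. Thus (58|6857) = 1.
Legendre symbol 1 ⇒ 6857 is split.

p splits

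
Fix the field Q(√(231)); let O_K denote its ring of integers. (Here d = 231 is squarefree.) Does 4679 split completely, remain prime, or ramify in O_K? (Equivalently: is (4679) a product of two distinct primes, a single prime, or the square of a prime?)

remains prime (inert)

d = 231 ≡ 3 (mod 4), so O_K = ℤ[√231] and disc(K) = 4d = 924.
4679 ∤ 924, so 4679 is unramified.
Euler's criterion: 231^2339 mod 4679 = 4678. Thus (231|4679) = -1.
d is a non-residue mod p, hence 4679 remains inert in O_K.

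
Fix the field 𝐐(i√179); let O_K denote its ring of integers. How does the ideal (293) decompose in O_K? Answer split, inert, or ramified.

inert — (293) stays prime in O_K

d = -179 ≡ 1 (mod 4), so O_K = ℤ[(1+√-179)/2] and disc(K) = d = -179.
disc(K) = -179 is not divisible by 293; 293 is unramified.
Legendre symbol by Euler's criterion: (-179/293) ≡ (-179)^146 ≡ 292 (mod 293), i.e. (-179/293) = -1.
d is a non-residue mod p, hence 293 remains inert in O_K.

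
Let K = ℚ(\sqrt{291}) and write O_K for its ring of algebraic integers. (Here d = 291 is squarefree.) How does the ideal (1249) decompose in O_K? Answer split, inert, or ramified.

p splits

291 mod 4 = 3, hence disc K = 4·291 = 1164 and O_K = ℤ[√291].
Since gcd(1249, 1164) = 1 the prime 1249 does not ramify.
Compute (291/1249) via Euler: 291^((1249-1)/2) mod 1249 = 1, so (291/1249) = 1.
Legendre symbol 1 ⇒ 1249 is split.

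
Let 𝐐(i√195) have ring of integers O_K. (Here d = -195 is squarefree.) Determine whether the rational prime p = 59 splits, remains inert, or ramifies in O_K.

split — (59) = 𝔭₁𝔭₂ with 𝔭₁ ≠ 𝔭₂

Since -195 ≡ 1 mod 4, the ring of integers is ℤ[(1+√-195)/2] with discriminant -195.
Since gcd(59, -195) = 1 the prime 59 does not ramify.
Legendre symbol by Euler's criterion: (-195/59) ≡ (-195)^29 ≡ 1 (mod 59), i.e. (-195/59) = 1.
d is a quadratic residue mod p, hence 59 splits in O_K.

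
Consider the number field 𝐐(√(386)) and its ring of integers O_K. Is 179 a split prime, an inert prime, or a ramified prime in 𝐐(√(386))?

inert

Since 386 ≢ 1 mod 4, the ring of integers is ℤ[√386] with discriminant 4·386 = 1544.
Since gcd(179, 1544) = 1 the prime 179 does not ramify.
Legendre symbol by Euler's criterion: (386/179) ≡ 386^89 ≡ 178 (mod 179), i.e. (386/179) = -1.
(386/179) = -1, so 179 is inert.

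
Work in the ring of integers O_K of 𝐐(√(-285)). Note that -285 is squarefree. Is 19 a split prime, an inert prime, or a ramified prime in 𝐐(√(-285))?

d = -285 ≡ 3 (mod 4), so O_K = ℤ[√-285] and disc(K) = 4d = -1140.
Ramification test: 19 | -1140. The prime 19 ramifies in K.

p ramifies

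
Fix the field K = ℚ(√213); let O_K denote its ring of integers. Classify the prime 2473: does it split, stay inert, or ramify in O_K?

d = 213 ≡ 1 (mod 4), so O_K = ℤ[(1+√213)/2] and disc(K) = d = 213.
disc(K) = 213 is not divisible by 2473; 2473 is unramified.
Compute (213/2473) via Euler: 213^((2473-1)/2) mod 2473 = 2472, so (213/2473) = -1.
d is a non-residue mod p, hence 2473 remains inert in O_K.

inert — (2473) stays prime in O_K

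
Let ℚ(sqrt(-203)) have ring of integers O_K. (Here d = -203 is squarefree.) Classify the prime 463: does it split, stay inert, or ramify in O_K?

-203 mod 4 = 1, hence disc K = -203 and O_K = ℤ[(1+√-203)/2].
463 ∤ -203, so 463 is unramified.
(-203/463) = 260^231 mod 463 = 1, giving Legendre symbol 1.
Legendre symbol 1 ⇒ 463 is split.

463 splits in O_K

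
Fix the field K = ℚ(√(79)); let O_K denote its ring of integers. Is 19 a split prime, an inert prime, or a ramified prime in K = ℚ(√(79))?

inert — (19) stays prime in O_K

Since 79 ≢ 1 mod 4, the ring of integers is ℤ[√79] with discriminant 4·79 = 316.
disc(K) = 316 is not divisible by 19; 19 is unramified.
Legendre symbol by Euler's criterion: (79/19) ≡ 79^9 ≡ 18 (mod 19), i.e. (79/19) = -1.
(79/19) = -1, so 19 is inert.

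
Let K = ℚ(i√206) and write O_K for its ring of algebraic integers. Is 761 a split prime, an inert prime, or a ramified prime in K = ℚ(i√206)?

761 remains inert

d = -206 ≡ 2 (mod 4), so O_K = ℤ[√-206] and disc(K) = 4d = -824.
761 ∤ -824, so 761 is unramified.
Euler's criterion: (-206)^380 mod 761 = 760. Thus (-206|761) = -1.
d is a non-residue mod p, hence 761 remains inert in O_K.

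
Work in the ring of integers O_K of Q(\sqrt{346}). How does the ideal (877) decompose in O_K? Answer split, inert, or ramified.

d = 346 ≡ 2 (mod 4), so O_K = ℤ[√346] and disc(K) = 4d = 1384.
disc(K) = 1384 is not divisible by 877; 877 is unramified.
(346/877) = 346^438 mod 877 = 1, giving Legendre symbol 1.
d is a quadratic residue mod p, hence 877 splits in O_K.

split — (877) = 𝔭₁𝔭₂ with 𝔭₁ ≠ 𝔭₂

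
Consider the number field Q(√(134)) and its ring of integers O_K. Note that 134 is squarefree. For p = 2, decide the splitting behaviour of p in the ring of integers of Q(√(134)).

p ramifies

d = 134 ≡ 2 (mod 4), so O_K = ℤ[√134] and disc(K) = 4d = 536.
disc(K) = 536 = 2·268, so p = 2 is ramified.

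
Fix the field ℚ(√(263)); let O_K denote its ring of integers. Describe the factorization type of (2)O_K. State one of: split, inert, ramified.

263 mod 4 = 3, hence disc K = 4·263 = 1052 and O_K = ℤ[√263].
disc(K) = 1052 = 2·526, so p = 2 is ramified.

p ramifies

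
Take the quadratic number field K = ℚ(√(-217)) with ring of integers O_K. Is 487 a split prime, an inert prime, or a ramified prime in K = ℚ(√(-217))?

-217 mod 4 = 3, hence disc K = 4·(-217) = -868 and O_K = ℤ[√-217].
Since gcd(487, -868) = 1 the prime 487 does not ramify.
(-217/487) = 270^243 mod 487 = 1, giving Legendre symbol 1.
d is a quadratic residue mod p, hence 487 splits in O_K.

splits completely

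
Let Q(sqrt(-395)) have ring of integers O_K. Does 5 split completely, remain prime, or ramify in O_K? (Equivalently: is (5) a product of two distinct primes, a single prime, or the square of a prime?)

p ramifies

d = -395 ≡ 1 (mod 4), so O_K = ℤ[(1+√-395)/2] and disc(K) = d = -395.
Ramification test: 5 | -395. The prime 5 ramifies in K.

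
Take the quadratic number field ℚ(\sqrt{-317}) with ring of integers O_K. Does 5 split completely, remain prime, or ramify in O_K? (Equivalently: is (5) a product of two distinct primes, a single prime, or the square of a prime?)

inert

Since -317 ≢ 1 mod 4, the ring of integers is ℤ[√-317] with discriminant 4·(-317) = -1268.
Since gcd(5, -1268) = 1 the prime 5 does not ramify.
Euler's criterion: (-317)^2 mod 5 = 4. Thus (-317|5) = -1.
Legendre symbol -1 ⇒ 5 is inert.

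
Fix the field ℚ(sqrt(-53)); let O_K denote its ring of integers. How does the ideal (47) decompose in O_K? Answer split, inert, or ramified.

-53 mod 4 = 3, hence disc K = 4·(-53) = -212 and O_K = ℤ[√-53].
disc(K) = -212 is not divisible by 47; 47 is unramified.
Compute (-53/47) via Euler: 41^((47-1)/2) mod 47 = 46, so (-53/47) = -1.
d is a non-residue mod p, hence 47 remains inert in O_K.

inert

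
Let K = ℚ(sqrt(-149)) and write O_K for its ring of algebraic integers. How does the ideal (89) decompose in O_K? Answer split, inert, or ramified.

remains prime (inert)

Since -149 ≢ 1 mod 4, the ring of integers is ℤ[√-149] with discriminant 4·(-149) = -596.
89 ∤ -596, so 89 is unramified.
Legendre symbol by Euler's criterion: (-149/89) ≡ (-149)^44 ≡ 88 (mod 89), i.e. (-149/89) = -1.
d is a non-residue mod p, hence 89 remains inert in O_K.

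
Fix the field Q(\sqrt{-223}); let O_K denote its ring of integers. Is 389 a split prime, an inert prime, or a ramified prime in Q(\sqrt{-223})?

d = -223 ≡ 1 (mod 4), so O_K = ℤ[(1+√-223)/2] and disc(K) = d = -223.
Since gcd(389, -223) = 1 the prime 389 does not ramify.
Legendre symbol by Euler's criterion: (-223/389) ≡ (-223)^194 ≡ 1 (mod 389), i.e. (-223/389) = 1.
(-223/389) = 1, so 389 splits.

splits completely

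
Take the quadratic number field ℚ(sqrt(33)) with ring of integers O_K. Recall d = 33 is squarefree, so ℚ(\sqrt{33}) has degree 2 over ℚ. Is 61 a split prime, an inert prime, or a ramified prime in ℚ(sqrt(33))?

Since 33 ≡ 1 mod 4, the ring of integers is ℤ[(1+√33)/2] with discriminant 33.
61 ∤ 33, so 61 is unramified.
Legendre symbol by Euler's criterion: (33/61) ≡ 33^30 ≡ 60 (mod 61), i.e. (33/61) = -1.
(33/61) = -1, so 61 is inert.

inert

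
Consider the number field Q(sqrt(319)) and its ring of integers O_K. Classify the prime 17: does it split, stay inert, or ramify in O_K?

d = 319 ≡ 3 (mod 4), so O_K = ℤ[√319] and disc(K) = 4d = 1276.
17 ∤ 1276, so 17 is unramified.
(319/17) = 13^8 mod 17 = 1, giving Legendre symbol 1.
(319/17) = 1, so 17 splits.

17 splits in O_K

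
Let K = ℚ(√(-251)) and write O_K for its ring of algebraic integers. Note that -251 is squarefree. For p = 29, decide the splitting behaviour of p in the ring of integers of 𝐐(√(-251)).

inert

d = -251 ≡ 1 (mod 4), so O_K = ℤ[(1+√-251)/2] and disc(K) = d = -251.
disc(K) = -251 is not divisible by 29; 29 is unramified.
(-251/29) = 10^14 mod 29 = 28, giving Legendre symbol -1.
d is a non-residue mod p, hence 29 remains inert in O_K.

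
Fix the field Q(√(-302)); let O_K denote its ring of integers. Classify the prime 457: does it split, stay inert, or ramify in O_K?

splits completely

-302 mod 4 = 2, hence disc K = 4·(-302) = -1208 and O_K = ℤ[√-302].
457 ∤ -1208, so 457 is unramified.
Compute (-302/457) via Euler: 155^((457-1)/2) mod 457 = 1, so (-302/457) = 1.
(-302/457) = 1, so 457 splits.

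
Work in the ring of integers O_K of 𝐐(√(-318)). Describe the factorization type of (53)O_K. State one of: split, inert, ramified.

ramifies in O_K

d = -318 ≡ 2 (mod 4), so O_K = ℤ[√-318] and disc(K) = 4d = -1272.
disc(K) = -1272 = 53·(-24), so p = 53 is ramified.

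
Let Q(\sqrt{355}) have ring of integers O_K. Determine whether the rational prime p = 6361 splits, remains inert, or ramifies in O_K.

355 mod 4 = 3, hence disc K = 4·355 = 1420 and O_K = ℤ[√355].
6361 ∤ 1420, so 6361 is unramified.
Legendre symbol by Euler's criterion: (355/6361) ≡ 355^3180 ≡ 6360 (mod 6361), i.e. (355/6361) = -1.
Legendre symbol -1 ⇒ 6361 is inert.

6361 remains inert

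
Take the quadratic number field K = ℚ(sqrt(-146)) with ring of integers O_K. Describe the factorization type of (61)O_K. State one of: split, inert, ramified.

p is inert

Since -146 ≢ 1 mod 4, the ring of integers is ℤ[√-146] with discriminant 4·(-146) = -584.
61 ∤ -584, so 61 is unramified.
Legendre symbol by Euler's criterion: (-146/61) ≡ (-146)^30 ≡ 60 (mod 61), i.e. (-146/61) = -1.
d is a non-residue mod p, hence 61 remains inert in O_K.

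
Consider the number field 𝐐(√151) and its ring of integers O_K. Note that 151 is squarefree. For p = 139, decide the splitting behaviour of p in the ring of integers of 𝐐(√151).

Since 151 ≢ 1 mod 4, the ring of integers is ℤ[√151] with discriminant 4·151 = 604.
disc(K) = 604 is not divisible by 139; 139 is unramified.
(151/139) = 12^69 mod 139 = 138, giving Legendre symbol -1.
Legendre symbol -1 ⇒ 139 is inert.

remains prime (inert)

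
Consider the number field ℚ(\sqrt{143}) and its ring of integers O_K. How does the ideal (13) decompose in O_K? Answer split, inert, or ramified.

ramifies in O_K

d = 143 ≡ 3 (mod 4), so O_K = ℤ[√143] and disc(K) = 4d = 572.
Ramification test: 13 | 572. The prime 13 ramifies in K.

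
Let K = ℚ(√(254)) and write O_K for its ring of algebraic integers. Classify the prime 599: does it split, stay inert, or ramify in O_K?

splits completely

254 mod 4 = 2, hence disc K = 4·254 = 1016 and O_K = ℤ[√254].
disc(K) = 1016 is not divisible by 599; 599 is unramified.
Compute (254/599) via Euler: 254^((599-1)/2) mod 599 = 1, so (254/599) = 1.
(254/599) = 1, so 599 splits.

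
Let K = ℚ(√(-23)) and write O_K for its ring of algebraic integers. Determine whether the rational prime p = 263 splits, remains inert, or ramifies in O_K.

d = -23 ≡ 1 (mod 4), so O_K = ℤ[(1+√-23)/2] and disc(K) = d = -23.
Since gcd(263, -23) = 1 the prime 263 does not ramify.
Euler's criterion: (-23)^131 mod 263 = 262. Thus (-23|263) = -1.
(-23/263) = -1, so 263 is inert.

inert — (263) stays prime in O_K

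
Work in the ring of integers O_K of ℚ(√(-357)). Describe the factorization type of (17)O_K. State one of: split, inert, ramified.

Since -357 ≢ 1 mod 4, the ring of integers is ℤ[√-357] with discriminant 4·(-357) = -1428.
17 divides disc(K) = -1428, so 17 ramifies.

ramified — (17) = 𝔭²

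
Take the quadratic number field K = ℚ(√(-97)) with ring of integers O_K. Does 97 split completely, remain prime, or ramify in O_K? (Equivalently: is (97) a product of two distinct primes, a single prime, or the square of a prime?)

97 is ramified

d = -97 ≡ 3 (mod 4), so O_K = ℤ[√-97] and disc(K) = 4d = -388.
disc(K) = -388 = 97·(-4), so p = 97 is ramified.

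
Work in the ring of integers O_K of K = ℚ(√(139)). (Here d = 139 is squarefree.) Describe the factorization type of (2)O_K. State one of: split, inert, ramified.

d = 139 ≡ 3 (mod 4), so O_K = ℤ[√139] and disc(K) = 4d = 556.
2 divides disc(K) = 556, so 2 ramifies.

ramified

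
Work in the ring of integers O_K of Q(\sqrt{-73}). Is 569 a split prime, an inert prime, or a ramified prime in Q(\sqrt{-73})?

Since -73 ≢ 1 mod 4, the ring of integers is ℤ[√-73] with discriminant 4·(-73) = -292.
Since gcd(569, -292) = 1 the prime 569 does not ramify.
(-73/569) = 496^284 mod 569 = 568, giving Legendre symbol -1.
Legendre symbol -1 ⇒ 569 is inert.

inert — (569) stays prime in O_K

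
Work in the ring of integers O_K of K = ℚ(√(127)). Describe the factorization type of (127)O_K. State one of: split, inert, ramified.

ramifies in O_K

d = 127 ≡ 3 (mod 4), so O_K = ℤ[√127] and disc(K) = 4d = 508.
Ramification test: 127 | 508. The prime 127 ramifies in K.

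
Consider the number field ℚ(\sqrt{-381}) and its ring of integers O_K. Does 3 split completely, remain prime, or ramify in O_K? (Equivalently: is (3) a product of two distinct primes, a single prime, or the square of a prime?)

p ramifies

Since -381 ≢ 1 mod 4, the ring of integers is ℤ[√-381] with discriminant 4·(-381) = -1524.
3 divides disc(K) = -1524, so 3 ramifies.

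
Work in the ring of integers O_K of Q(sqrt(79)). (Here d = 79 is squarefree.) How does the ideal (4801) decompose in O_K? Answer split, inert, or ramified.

Since 79 ≢ 1 mod 4, the ring of integers is ℤ[√79] with discriminant 4·79 = 316.
Since gcd(4801, 316) = 1 the prime 4801 does not ramify.
Compute (79/4801) via Euler: 79^((4801-1)/2) mod 4801 = 4800, so (79/4801) = -1.
d is a non-residue mod p, hence 4801 remains inert in O_K.

inert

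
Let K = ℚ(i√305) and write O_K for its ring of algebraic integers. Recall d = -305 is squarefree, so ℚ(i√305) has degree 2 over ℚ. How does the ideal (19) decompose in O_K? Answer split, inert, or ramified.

-305 mod 4 = 3, hence disc K = 4·(-305) = -1220 and O_K = ℤ[√-305].
19 ∤ -1220, so 19 is unramified.
Euler's criterion: (-305)^9 mod 19 = 18. Thus (-305|19) = -1.
Legendre symbol -1 ⇒ 19 is inert.

inert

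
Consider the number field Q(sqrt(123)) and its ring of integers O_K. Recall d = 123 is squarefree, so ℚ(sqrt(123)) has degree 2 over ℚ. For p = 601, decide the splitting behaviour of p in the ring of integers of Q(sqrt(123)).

d = 123 ≡ 3 (mod 4), so O_K = ℤ[√123] and disc(K) = 4d = 492.
Since gcd(601, 492) = 1 the prime 601 does not ramify.
Legendre symbol by Euler's criterion: (123/601) ≡ 123^300 ≡ 600 (mod 601), i.e. (123/601) = -1.
(123/601) = -1, so 601 is inert.

601 remains inert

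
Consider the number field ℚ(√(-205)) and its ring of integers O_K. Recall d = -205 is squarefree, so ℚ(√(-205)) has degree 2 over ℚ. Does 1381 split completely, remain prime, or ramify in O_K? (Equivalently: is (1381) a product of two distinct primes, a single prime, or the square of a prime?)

inert — (1381) stays prime in O_K

Since -205 ≢ 1 mod 4, the ring of integers is ℤ[√-205] with discriminant 4·(-205) = -820.
disc(K) = -820 is not divisible by 1381; 1381 is unramified.
Legendre symbol by Euler's criterion: (-205/1381) ≡ (-205)^690 ≡ 1380 (mod 1381), i.e. (-205/1381) = -1.
d is a non-residue mod p, hence 1381 remains inert in O_K.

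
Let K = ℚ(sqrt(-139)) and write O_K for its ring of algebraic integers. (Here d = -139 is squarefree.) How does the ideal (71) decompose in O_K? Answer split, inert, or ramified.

Since -139 ≡ 1 mod 4, the ring of integers is ℤ[(1+√-139)/2] with discriminant -139.
71 ∤ -139, so 71 is unramified.
(-139/71) = 3^35 mod 71 = 1, giving Legendre symbol 1.
Legendre symbol 1 ⇒ 71 is split.

splits completely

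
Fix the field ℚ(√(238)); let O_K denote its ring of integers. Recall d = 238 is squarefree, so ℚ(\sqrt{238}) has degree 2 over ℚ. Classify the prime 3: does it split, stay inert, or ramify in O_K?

Since 238 ≢ 1 mod 4, the ring of integers is ℤ[√238] with discriminant 4·238 = 952.
3 ∤ 952, so 3 is unramified.
Compute (238/3) via Euler: 1^((3-1)/2) mod 3 = 1, so (238/3) = 1.
d is a quadratic residue mod p, hence 3 splits in O_K.

splits completely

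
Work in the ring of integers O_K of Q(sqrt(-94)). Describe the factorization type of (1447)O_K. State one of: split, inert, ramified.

split — (1447) = 𝔭₁𝔭₂ with 𝔭₁ ≠ 𝔭₂

d = -94 ≡ 2 (mod 4), so O_K = ℤ[√-94] and disc(K) = 4d = -376.
1447 ∤ -376, so 1447 is unramified.
(-94/1447) = 1353^723 mod 1447 = 1, giving Legendre symbol 1.
Legendre symbol 1 ⇒ 1447 is split.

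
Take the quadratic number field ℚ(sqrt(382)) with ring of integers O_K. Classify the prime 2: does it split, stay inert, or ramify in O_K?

ramifies in O_K

Since 382 ≢ 1 mod 4, the ring of integers is ℤ[√382] with discriminant 4·382 = 1528.
Ramification test: 2 | 1528. The prime 2 ramifies in K.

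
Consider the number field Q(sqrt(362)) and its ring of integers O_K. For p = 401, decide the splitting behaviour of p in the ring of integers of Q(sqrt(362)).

362 mod 4 = 2, hence disc K = 4·362 = 1448 and O_K = ℤ[√362].
401 ∤ 1448, so 401 is unramified.
Euler's criterion: 362^200 mod 401 = 1. Thus (362|401) = 1.
d is a quadratic residue mod p, hence 401 splits in O_K.

splits completely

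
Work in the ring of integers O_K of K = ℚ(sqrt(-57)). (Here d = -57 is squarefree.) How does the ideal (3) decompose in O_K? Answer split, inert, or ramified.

3 is ramified

d = -57 ≡ 3 (mod 4), so O_K = ℤ[√-57] and disc(K) = 4d = -228.
3 divides disc(K) = -228, so 3 ramifies.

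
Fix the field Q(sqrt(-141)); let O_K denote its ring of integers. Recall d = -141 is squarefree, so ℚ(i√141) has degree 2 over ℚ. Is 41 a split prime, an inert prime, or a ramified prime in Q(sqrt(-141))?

split — (41) = 𝔭₁𝔭₂ with 𝔭₁ ≠ 𝔭₂

-141 mod 4 = 3, hence disc K = 4·(-141) = -564 and O_K = ℤ[√-141].
41 ∤ -564, so 41 is unramified.
Compute (-141/41) via Euler: 23^((41-1)/2) mod 41 = 1, so (-141/41) = 1.
d is a quadratic residue mod p, hence 41 splits in O_K.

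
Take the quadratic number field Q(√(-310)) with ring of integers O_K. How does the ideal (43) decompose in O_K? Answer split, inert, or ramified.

-310 mod 4 = 2, hence disc K = 4·(-310) = -1240 and O_K = ℤ[√-310].
Since gcd(43, -1240) = 1 the prime 43 does not ramify.
Legendre symbol by Euler's criterion: (-310/43) ≡ (-310)^21 ≡ 42 (mod 43), i.e. (-310/43) = -1.
Legendre symbol -1 ⇒ 43 is inert.

inert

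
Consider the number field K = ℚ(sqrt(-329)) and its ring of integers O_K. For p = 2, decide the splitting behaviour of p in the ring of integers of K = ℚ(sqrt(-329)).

Since -329 ≢ 1 mod 4, the ring of integers is ℤ[√-329] with discriminant 4·(-329) = -1316.
disc(K) = -1316 = 2·(-658), so p = 2 is ramified.

ramified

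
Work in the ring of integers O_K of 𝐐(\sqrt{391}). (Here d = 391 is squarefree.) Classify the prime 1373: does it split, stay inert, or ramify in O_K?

1373 splits in O_K

Since 391 ≢ 1 mod 4, the ring of integers is ℤ[√391] with discriminant 4·391 = 1564.
1373 ∤ 1564, so 1373 is unramified.
Legendre symbol by Euler's criterion: (391/1373) ≡ 391^686 ≡ 1 (mod 1373), i.e. (391/1373) = 1.
d is a quadratic residue mod p, hence 1373 splits in O_K.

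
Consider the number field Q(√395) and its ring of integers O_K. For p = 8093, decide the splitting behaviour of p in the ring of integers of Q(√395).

Since 395 ≢ 1 mod 4, the ring of integers is ℤ[√395] with discriminant 4·395 = 1580.
8093 ∤ 1580, so 8093 is unramified.
Legendre symbol by Euler's criterion: (395/8093) ≡ 395^4046 ≡ 1 (mod 8093), i.e. (395/8093) = 1.
(395/8093) = 1, so 8093 splits.

8093 splits in O_K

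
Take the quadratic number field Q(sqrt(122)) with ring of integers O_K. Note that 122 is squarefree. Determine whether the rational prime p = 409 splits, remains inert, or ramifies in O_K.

remains prime (inert)

122 mod 4 = 2, hence disc K = 4·122 = 488 and O_K = ℤ[√122].
409 ∤ 488, so 409 is unramified.
(122/409) = 122^204 mod 409 = 408, giving Legendre symbol -1.
(122/409) = -1, so 409 is inert.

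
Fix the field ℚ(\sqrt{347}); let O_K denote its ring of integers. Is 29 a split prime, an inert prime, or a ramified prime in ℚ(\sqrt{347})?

29 splits in O_K

Since 347 ≢ 1 mod 4, the ring of integers is ℤ[√347] with discriminant 4·347 = 1388.
disc(K) = 1388 is not divisible by 29; 29 is unramified.
Euler's criterion: 347^14 mod 29 = 1. Thus (347|29) = 1.
Legendre symbol 1 ⇒ 29 is split.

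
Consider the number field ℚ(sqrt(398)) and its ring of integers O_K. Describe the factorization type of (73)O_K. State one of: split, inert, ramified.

remains prime (inert)

d = 398 ≡ 2 (mod 4), so O_K = ℤ[√398] and disc(K) = 4d = 1592.
Since gcd(73, 1592) = 1 the prime 73 does not ramify.
Euler's criterion: 398^36 mod 73 = 72. Thus (398|73) = -1.
d is a non-residue mod p, hence 73 remains inert in O_K.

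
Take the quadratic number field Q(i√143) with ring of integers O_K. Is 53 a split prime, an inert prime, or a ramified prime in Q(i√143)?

split

Since -143 ≡ 1 mod 4, the ring of integers is ℤ[(1+√-143)/2] with discriminant -143.
53 ∤ -143, so 53 is unramified.
Euler's criterion: (-143)^26 mod 53 = 1. Thus (-143|53) = 1.
d is a quadratic residue mod p, hence 53 splits in O_K.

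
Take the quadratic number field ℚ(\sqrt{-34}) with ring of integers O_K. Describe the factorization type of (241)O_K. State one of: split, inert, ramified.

inert — (241) stays prime in O_K

Since -34 ≢ 1 mod 4, the ring of integers is ℤ[√-34] with discriminant 4·(-34) = -136.
241 ∤ -136, so 241 is unramified.
(-34/241) = 207^120 mod 241 = 240, giving Legendre symbol -1.
d is a non-residue mod p, hence 241 remains inert in O_K.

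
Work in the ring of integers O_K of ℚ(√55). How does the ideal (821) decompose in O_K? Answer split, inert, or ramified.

55 mod 4 = 3, hence disc K = 4·55 = 220 and O_K = ℤ[√55].
disc(K) = 220 is not divisible by 821; 821 is unramified.
Compute (55/821) via Euler: 55^((821-1)/2) mod 821 = 820, so (55/821) = -1.
Legendre symbol -1 ⇒ 821 is inert.

inert — (821) stays prime in O_K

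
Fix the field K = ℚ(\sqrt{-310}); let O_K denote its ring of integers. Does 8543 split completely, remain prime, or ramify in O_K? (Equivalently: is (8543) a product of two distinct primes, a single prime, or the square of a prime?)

p is inert

-310 mod 4 = 2, hence disc K = 4·(-310) = -1240 and O_K = ℤ[√-310].
disc(K) = -1240 is not divisible by 8543; 8543 is unramified.
Legendre symbol by Euler's criterion: (-310/8543) ≡ (-310)^4271 ≡ 8542 (mod 8543), i.e. (-310/8543) = -1.
(-310/8543) = -1, so 8543 is inert.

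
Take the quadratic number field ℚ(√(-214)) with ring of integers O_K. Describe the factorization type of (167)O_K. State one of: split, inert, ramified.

inert

d = -214 ≡ 2 (mod 4), so O_K = ℤ[√-214] and disc(K) = 4d = -856.
disc(K) = -856 is not divisible by 167; 167 is unramified.
(-214/167) = 120^83 mod 167 = 166, giving Legendre symbol -1.
(-214/167) = -1, so 167 is inert.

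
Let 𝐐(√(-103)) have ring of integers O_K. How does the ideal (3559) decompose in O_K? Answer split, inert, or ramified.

inert

Since -103 ≡ 1 mod 4, the ring of integers is ℤ[(1+√-103)/2] with discriminant -103.
3559 ∤ -103, so 3559 is unramified.
(-103/3559) = 3456^1779 mod 3559 = 3558, giving Legendre symbol -1.
(-103/3559) = -1, so 3559 is inert.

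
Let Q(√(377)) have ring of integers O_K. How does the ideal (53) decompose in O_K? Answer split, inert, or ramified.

split

Since 377 ≡ 1 mod 4, the ring of integers is ℤ[(1+√377)/2] with discriminant 377.
disc(K) = 377 is not divisible by 53; 53 is unramified.
(377/53) = 6^26 mod 53 = 1, giving Legendre symbol 1.
d is a quadratic residue mod p, hence 53 splits in O_K.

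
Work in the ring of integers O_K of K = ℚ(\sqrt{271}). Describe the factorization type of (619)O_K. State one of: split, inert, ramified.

inert

271 mod 4 = 3, hence disc K = 4·271 = 1084 and O_K = ℤ[√271].
Since gcd(619, 1084) = 1 the prime 619 does not ramify.
Compute (271/619) via Euler: 271^((619-1)/2) mod 619 = 618, so (271/619) = -1.
d is a non-residue mod p, hence 619 remains inert in O_K.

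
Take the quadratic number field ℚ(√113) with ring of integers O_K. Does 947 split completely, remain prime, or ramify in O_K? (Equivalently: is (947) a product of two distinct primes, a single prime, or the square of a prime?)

d = 113 ≡ 1 (mod 4), so O_K = ℤ[(1+√113)/2] and disc(K) = d = 113.
947 ∤ 113, so 947 is unramified.
Euler's criterion: 113^473 mod 947 = 946. Thus (113|947) = -1.
d is a non-residue mod p, hence 947 remains inert in O_K.

p is inert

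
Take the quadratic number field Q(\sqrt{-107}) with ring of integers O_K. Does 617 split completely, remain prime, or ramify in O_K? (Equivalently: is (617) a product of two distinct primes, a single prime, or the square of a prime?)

d = -107 ≡ 1 (mod 4), so O_K = ℤ[(1+√-107)/2] and disc(K) = d = -107.
617 ∤ -107, so 617 is unramified.
(-107/617) = 510^308 mod 617 = 616, giving Legendre symbol -1.
d is a non-residue mod p, hence 617 remains inert in O_K.

p is inert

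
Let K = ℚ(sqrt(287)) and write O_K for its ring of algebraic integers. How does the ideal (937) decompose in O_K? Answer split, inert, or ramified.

split — (937) = 𝔭₁𝔭₂ with 𝔭₁ ≠ 𝔭₂

d = 287 ≡ 3 (mod 4), so O_K = ℤ[√287] and disc(K) = 4d = 1148.
937 ∤ 1148, so 937 is unramified.
Legendre symbol by Euler's criterion: (287/937) ≡ 287^468 ≡ 1 (mod 937), i.e. (287/937) = 1.
Legendre symbol 1 ⇒ 937 is split.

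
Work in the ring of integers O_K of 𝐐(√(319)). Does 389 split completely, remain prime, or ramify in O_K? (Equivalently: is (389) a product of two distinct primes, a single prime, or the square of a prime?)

remains prime (inert)

Since 319 ≢ 1 mod 4, the ring of integers is ℤ[√319] with discriminant 4·319 = 1276.
389 ∤ 1276, so 389 is unramified.
Compute (319/389) via Euler: 319^((389-1)/2) mod 389 = 388, so (319/389) = -1.
Legendre symbol -1 ⇒ 389 is inert.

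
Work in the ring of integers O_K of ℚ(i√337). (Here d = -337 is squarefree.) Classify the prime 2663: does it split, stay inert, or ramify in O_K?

splits completely

d = -337 ≡ 3 (mod 4), so O_K = ℤ[√-337] and disc(K) = 4d = -1348.
Since gcd(2663, -1348) = 1 the prime 2663 does not ramify.
Euler's criterion: (-337)^1331 mod 2663 = 1. Thus (-337|2663) = 1.
Legendre symbol 1 ⇒ 2663 is split.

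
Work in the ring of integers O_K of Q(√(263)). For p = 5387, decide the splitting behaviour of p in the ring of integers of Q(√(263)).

263 mod 4 = 3, hence disc K = 4·263 = 1052 and O_K = ℤ[√263].
5387 ∤ 1052, so 5387 is unramified.
(263/5387) = 263^2693 mod 5387 = 1, giving Legendre symbol 1.
d is a quadratic residue mod p, hence 5387 splits in O_K.

split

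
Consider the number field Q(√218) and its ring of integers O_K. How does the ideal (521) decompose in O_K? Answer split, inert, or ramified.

p is inert

Since 218 ≢ 1 mod 4, the ring of integers is ℤ[√218] with discriminant 4·218 = 872.
disc(K) = 872 is not divisible by 521; 521 is unramified.
Compute (218/521) via Euler: 218^((521-1)/2) mod 521 = 520, so (218/521) = -1.
(218/521) = -1, so 521 is inert.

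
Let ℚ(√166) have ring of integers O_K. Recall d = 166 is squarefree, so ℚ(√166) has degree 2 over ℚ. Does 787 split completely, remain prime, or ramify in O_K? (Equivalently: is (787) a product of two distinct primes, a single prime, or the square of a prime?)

166 mod 4 = 2, hence disc K = 4·166 = 664 and O_K = ℤ[√166].
disc(K) = 664 is not divisible by 787; 787 is unramified.
Euler's criterion: 166^393 mod 787 = 1. Thus (166|787) = 1.
d is a quadratic residue mod p, hence 787 splits in O_K.

split — (787) = 𝔭₁𝔭₂ with 𝔭₁ ≠ 𝔭₂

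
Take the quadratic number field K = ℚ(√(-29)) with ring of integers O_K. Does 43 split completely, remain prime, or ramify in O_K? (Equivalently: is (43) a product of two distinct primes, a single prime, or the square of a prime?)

split

d = -29 ≡ 3 (mod 4), so O_K = ℤ[√-29] and disc(K) = 4d = -116.
43 ∤ -116, so 43 is unramified.
(-29/43) = 14^21 mod 43 = 1, giving Legendre symbol 1.
d is a quadratic residue mod p, hence 43 splits in O_K.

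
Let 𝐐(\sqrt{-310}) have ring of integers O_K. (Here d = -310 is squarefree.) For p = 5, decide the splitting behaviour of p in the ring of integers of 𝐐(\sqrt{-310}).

ramifies in O_K

-310 mod 4 = 2, hence disc K = 4·(-310) = -1240 and O_K = ℤ[√-310].
5 divides disc(K) = -1240, so 5 ramifies.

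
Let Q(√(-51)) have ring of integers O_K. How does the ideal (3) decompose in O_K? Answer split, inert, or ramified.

Since -51 ≡ 1 mod 4, the ring of integers is ℤ[(1+√-51)/2] with discriminant -51.
Ramification test: 3 | -51. The prime 3 ramifies in K.

ramified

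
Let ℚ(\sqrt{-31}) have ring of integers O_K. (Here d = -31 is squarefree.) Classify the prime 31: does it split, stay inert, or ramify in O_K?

p ramifies

Since -31 ≡ 1 mod 4, the ring of integers is ℤ[(1+√-31)/2] with discriminant -31.
Ramification test: 31 | -31. The prime 31 ramifies in K.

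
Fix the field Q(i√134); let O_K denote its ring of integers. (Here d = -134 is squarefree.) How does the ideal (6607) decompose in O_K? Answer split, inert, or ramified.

Since -134 ≢ 1 mod 4, the ring of integers is ℤ[√-134] with discriminant 4·(-134) = -536.
Since gcd(6607, -536) = 1 the prime 6607 does not ramify.
Compute (-134/6607) via Euler: 6473^((6607-1)/2) mod 6607 = 6606, so (-134/6607) = -1.
(-134/6607) = -1, so 6607 is inert.

p is inert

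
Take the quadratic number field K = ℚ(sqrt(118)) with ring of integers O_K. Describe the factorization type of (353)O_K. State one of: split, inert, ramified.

Since 118 ≢ 1 mod 4, the ring of integers is ℤ[√118] with discriminant 4·118 = 472.
Since gcd(353, 472) = 1 the prime 353 does not ramify.
(118/353) = 118^176 mod 353 = 352, giving Legendre symbol -1.
(118/353) = -1, so 353 is inert.

p is inert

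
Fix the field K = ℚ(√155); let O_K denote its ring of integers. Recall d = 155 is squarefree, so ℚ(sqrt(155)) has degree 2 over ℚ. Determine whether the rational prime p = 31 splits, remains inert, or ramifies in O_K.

Since 155 ≢ 1 mod 4, the ring of integers is ℤ[√155] with discriminant 4·155 = 620.
Ramification test: 31 | 620. The prime 31 ramifies in K.

ramified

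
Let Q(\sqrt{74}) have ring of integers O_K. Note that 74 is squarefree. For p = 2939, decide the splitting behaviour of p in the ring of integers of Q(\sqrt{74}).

d = 74 ≡ 2 (mod 4), so O_K = ℤ[√74] and disc(K) = 4d = 296.
Since gcd(2939, 296) = 1 the prime 2939 does not ramify.
Compute (74/2939) via Euler: 74^((2939-1)/2) mod 2939 = 2938, so (74/2939) = -1.
Legendre symbol -1 ⇒ 2939 is inert.

2939 remains inert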